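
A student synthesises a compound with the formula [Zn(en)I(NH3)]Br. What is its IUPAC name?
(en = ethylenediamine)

The 1 bromide counter-ion carries a total charge of -1, so each complex ion is 1+.
Ligand charges: 1×ethylenediamine (neutral), 1×iodo (-1 each), 1×ammine (neutral); total -1. So Zn + (-1) = 1+, giving Zn = +2.
Ligands are named alphabetically: ammine before ethylenediamine before iodo.

ammine(ethylenediamine)iodozinc(II) bromide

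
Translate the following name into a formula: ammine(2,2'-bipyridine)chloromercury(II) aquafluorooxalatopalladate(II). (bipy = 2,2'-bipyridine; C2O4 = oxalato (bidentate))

[Hg(bipy)Cl(NH3)][Pd(C2O4)F(H2O)]

Cation [Hg…]: ligand charges -1, Hg(II) ⇒ ion charge 1+.
Anion [Pd…]: ligand charges -3, Pd(II) ⇒ ion charge 1−.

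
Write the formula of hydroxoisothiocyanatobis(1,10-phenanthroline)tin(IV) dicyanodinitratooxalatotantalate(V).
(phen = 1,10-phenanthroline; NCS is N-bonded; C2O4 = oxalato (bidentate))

Cation [Sn…]: ligand charges -2, Sn(IV) ⇒ ion charge 2+.
Anion [Ta…]: ligand charges -6, Ta(V) ⇒ ion charge 1−.
One 2+ cation requires 2 of the 1− anion.

[Sn(NCS)(OH)(phen)2][Ta(C2O4)(CN)2(NO3)2]2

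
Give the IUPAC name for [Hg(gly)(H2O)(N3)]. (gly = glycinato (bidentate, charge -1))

There is no counter-ion, so the complex is neutral overall.
Ligand charges: 1×aqua (neutral), 1×glycinato (-1 each), 1×azido (-1 each); total -2. So Hg + (-2) = 0, giving Hg = +2.
Ligands are named alphabetically: aqua before azido before glycinato.

aquaazido(glycinato)mercury(II)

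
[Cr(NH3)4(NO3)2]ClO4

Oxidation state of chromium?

1 perchlorate outside the brackets (-1 each) → the complex ion is 1+.
Ligand charges: 4×NH3 neutral; 2×NO3 = -2; sum -2.
Cr + (-2) = 1+ ⇒ Cr is +3.

+3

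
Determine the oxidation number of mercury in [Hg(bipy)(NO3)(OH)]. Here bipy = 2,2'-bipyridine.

No counter-ion: the bracketed complex is neutral.
Ligand charges: 1×OH = -1; 1×bipy neutral; 1×NO3 = -1; sum -2.
Hg + (-2) = 0 ⇒ Hg is +2.

+2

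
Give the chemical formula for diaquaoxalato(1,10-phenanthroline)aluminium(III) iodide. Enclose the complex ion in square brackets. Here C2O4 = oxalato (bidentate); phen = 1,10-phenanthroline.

Ligands: 1 oxalato (C2O4, -2), 1 1,10-phenanthroline (phen, neutral), 2 aqua (H2O, neutral). Ligand charge sum = -2.
With Al in oxidation state +3, the complex ion is [Al...]^1+.
Charge balance with iodide (-1) requires 1 complex ion per 1 iodide.

[Al(C2O4)(H2O)2(phen)]I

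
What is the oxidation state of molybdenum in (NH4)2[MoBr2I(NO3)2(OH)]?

2 ammonium outside the brackets (+1 each) → the complex ion is 2−.
Ligand charges: 1×OH = -1; 1×I = -1; 2×Br = -2; 2×NO3 = -2; sum -6.
Mo + (-6) = 2− ⇒ Mo is +4.

+4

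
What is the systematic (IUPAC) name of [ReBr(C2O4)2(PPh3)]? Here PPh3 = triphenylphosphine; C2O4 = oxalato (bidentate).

There is no counter-ion, so the complex is neutral overall.
Ligand charges: 1×bromo (-1 each), 1×triphenylphosphine (neutral), 2×oxalato (-2 each); total -5. So Re + (-5) = 0, giving Re = +5.
Ligands are named alphabetically: bromo before oxalato before triphenylphosphine.

bromodioxalato(triphenylphosphine)rhenium(V)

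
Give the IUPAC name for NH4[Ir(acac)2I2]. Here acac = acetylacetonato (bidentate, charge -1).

ammonium bis(acetylacetonato)diiodoiridate(III)

The 1 ammonium counter-ion carries a total charge of +1, so each complex ion is 1−.
Ligand charges: 2×iodo (-1 each), 2×acetylacetonato (-1 each); total -4. So Ir + (-4) = 1−, giving Ir = +3.
Ligands are named alphabetically: acetylacetonato before iodo.
The complex ion is anionic, so iridium takes the -ate form iridate(III).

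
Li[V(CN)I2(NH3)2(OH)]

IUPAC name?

lithium diamminecyanohydroxodiiodovanadate(III)

The 1 lithium counter-ion carries a total charge of +1, so each complex ion is 1−.
Ligand charges: 2×ammine (neutral), 1×cyano (-1 each), 1×hydroxo (-1 each), 2×iodo (-1 each); total -4. So V + (-4) = 1−, giving V = +3.
The complex ion is anionic, so vanadium takes the -ate form vanadate(III).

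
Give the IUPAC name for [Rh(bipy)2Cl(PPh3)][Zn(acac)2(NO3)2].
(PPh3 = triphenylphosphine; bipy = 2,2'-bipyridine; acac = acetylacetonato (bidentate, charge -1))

Zinc is always +2 in its complexes; the anion's ligand charges sum to -4, so the complex anion is 2−.
A 1:1 salt means the cation carries the equal and opposite charge, 2+.
Cation: ligand charges sum to -1; for the ion to be 2+, Rh = +3.

bis(2,2'-bipyridine)chloro(triphenylphosphine)rhodium(III) bis(acetylacetonato)dinitratozincate(II)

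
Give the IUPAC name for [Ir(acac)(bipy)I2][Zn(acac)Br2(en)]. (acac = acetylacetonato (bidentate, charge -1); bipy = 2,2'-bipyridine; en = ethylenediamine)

Both ions are complex: the cation is named first with the plain metal name, the anion second with the -ate form; each ion's ligands are alphabetised independently.
Zinc is always +2 in its complexes; the anion's ligand charges sum to -3, so the complex anion is 1−.
A 1:1 salt means the cation carries the equal and opposite charge, 1+.
Cation: ligand charges sum to -3; for the ion to be 1+, Ir = +4.

(acetylacetonato)(2,2'-bipyridine)diiodoiridium(IV) (acetylacetonato)dibromo(ethylenediamine)zincate(II)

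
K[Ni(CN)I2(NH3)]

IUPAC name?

The 1 potassium counter-ion carries a total charge of +1, so each complex ion is 1−.
Ligand charges: 1×cyano (-1 each), 2×iodo (-1 each), 1×ammine (neutral); total -3. So Ni + (-3) = 1−, giving Ni = +2.
The complex ion is anionic, so nickel takes the -ate form nickelate(II).

potassium amminecyanodiiodonickelate(II)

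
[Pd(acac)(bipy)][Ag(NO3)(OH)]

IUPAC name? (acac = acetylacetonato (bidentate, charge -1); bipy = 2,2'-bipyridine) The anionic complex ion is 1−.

Both ions are complex: the cation is named first with the plain metal name, the anion second with the -ate form; each ion's ligands are alphabetised independently.
The complex anion is given as 1−; its ligand charges sum to -2, so Ag = +1.
A 1:1 salt means the cation carries the equal and opposite charge, 1+.
Cation: ligand charges sum to -1; for the ion to be 1+, Pd = +2.

(acetylacetonato)(2,2'-bipyridine)palladium(II) hydroxonitratoargentate(I)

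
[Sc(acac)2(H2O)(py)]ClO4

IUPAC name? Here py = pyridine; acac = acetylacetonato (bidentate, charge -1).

bis(acetylacetonato)aqua(pyridine)scandium(III) perchlorate

The 1 perchlorate counter-ion carries a total charge of -1, so each complex ion is 1+.
Ligand charges: 1×aqua (neutral), 1×pyridine (neutral), 2×acetylacetonato (-1 each); total -2. So Sc + (-2) = 1+, giving Sc = +3.
Ligands are named alphabetically: acetylacetonato before aqua before pyridine.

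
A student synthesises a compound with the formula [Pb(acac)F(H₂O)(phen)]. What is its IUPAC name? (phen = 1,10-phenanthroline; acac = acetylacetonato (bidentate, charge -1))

There is no counter-ion, so the complex is neutral overall.
Ligand charges: 1×aqua (neutral), 1×1,10-phenanthroline (neutral), 1×fluoro (-1 each), 1×acetylacetonato (-1 each); total -2. So Pb + (-2) = 0, giving Pb = +2.
Ligands are named alphabetically: acetylacetonato before aqua before fluoro before phenanthroline.

(acetylacetonato)aquafluoro(1,10-phenanthroline)lead(II)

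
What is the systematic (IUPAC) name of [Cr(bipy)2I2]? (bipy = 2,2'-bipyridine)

There is no counter-ion, so the complex is neutral overall.
Ligand charges: 2×iodo (-1 each), 2×2,2'-bipyridine (neutral); total -2. So Cr + (-2) = 0, giving Cr = +2.
Ligands are named alphabetically: bipyridine before iodo.

bis(2,2'-bipyridine)diiodochromium(II)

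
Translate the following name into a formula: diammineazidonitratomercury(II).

[Hg(N3)(NH3)2(NO3)]

Ligands: 1 nitrato (NO3, -1), 2 ammine (NH3, neutral), 1 azido (N3, -1). Ligand charge sum = -2.
With Hg in oxidation state +2, the complex ion is [Hg...].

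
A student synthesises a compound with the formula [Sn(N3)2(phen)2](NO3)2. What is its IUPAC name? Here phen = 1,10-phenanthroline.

diazidobis(1,10-phenanthroline)tin(IV) nitrate

The 2 nitrate counter-ions carry a total charge of -2, so each complex ion is 2+.
Ligand charges: 2×1,10-phenanthroline (neutral), 2×azido (-1 each); total -2. So Sn + (-2) = 2+, giving Sn = +4.
Ligands are named alphabetically: azido before phenanthroline.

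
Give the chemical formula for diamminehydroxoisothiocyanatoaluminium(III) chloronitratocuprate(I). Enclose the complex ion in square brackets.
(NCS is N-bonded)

Cation [Al…]: ligand charges -2, Al(III) ⇒ ion charge 1+.
Anion [Cu…]: ligand charges -2, Cu(I) ⇒ ion charge 1−.

[Al(NCS)(NH3)2(OH)][CuCl(NO3)]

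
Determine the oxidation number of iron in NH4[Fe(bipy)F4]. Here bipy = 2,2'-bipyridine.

1 ammonium outside the brackets (+1 each) → the complex ion is 1−.
Ligand charges: 1×bipy neutral; 4×F = -4; sum -4.
Fe + (-4) = 1− ⇒ Fe is +3.

+3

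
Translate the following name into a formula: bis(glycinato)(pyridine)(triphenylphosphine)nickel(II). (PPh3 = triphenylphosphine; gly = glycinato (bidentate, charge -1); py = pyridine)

Ligands: 1 triphenylphosphine (PPh3, neutral), 2 glycinato (gly, -1), 1 pyridine (py, neutral). Ligand charge sum = -2.
With Ni in oxidation state +2, the complex ion is [Ni...].

[Ni(gly)2(PPh3)(py)]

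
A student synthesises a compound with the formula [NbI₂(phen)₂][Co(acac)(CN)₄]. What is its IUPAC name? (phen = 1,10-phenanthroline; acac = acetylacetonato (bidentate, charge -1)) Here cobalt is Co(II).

Co is given as +2; the anion's ligand charges sum to -5, so the complex anion is 3−.
A 1:1 salt means the cation carries the equal and opposite charge, 3+.
Cation: ligand charges sum to -2; for the ion to be 3+, Nb = +5.

diiodobis(1,10-phenanthroline)niobium(V) (acetylacetonato)tetracyanocobaltate(II)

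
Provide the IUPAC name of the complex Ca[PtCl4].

The 1 calcium counter-ion carries a total charge of +2, so each complex ion is 2−.
Ligand charges: 4×chloro (-1 each); total -4. So Pt + (-4) = 2−, giving Pt = +2.
The complex ion is anionic, so platinum takes the -ate form platinate(II).

calcium tetrachloroplatinate(II)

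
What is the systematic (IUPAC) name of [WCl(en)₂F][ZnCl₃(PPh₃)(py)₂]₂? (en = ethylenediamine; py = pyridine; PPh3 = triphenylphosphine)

Zinc is always +2 in its complexes; the anion's ligand charges sum to -3, so the complex anion is 1−.
With 2 anions per cation, the cation must be 2×1 = 2+.
Cation: ligand charges sum to -2; for the ion to be 2+, W = +4.

chlorobis(ethylenediamine)fluorotungsten(IV) trichlorobis(pyridine)(triphenylphosphine)zincate(II)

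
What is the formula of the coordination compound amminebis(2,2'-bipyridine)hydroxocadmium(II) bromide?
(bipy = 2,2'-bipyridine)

[Cd(bipy)2(NH3)(OH)]Br

Ligands: 2 2,2'-bipyridine (bipy, neutral), 1 ammine (NH3, neutral), 1 hydroxo (OH, -1). Ligand charge sum = -1.
Charge balance with bromide (-1) requires 1 complex ion per 1 bromide.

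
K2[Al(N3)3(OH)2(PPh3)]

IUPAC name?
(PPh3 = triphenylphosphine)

The 2 potassium counter-ions carry a total charge of +2, so each complex ion is 2−.
Ligand charges: 3×azido (-1 each), 1×triphenylphosphine (neutral), 2×hydroxo (-1 each); total -5. So Al + (-5) = 2−, giving Al = +3.
Ligands are named alphabetically: azido before hydroxo before triphenylphosphine.
The complex ion is anionic, so aluminium takes the -ate form aluminate(III).

potassium triazidodihydroxo(triphenylphosphine)aluminate(III)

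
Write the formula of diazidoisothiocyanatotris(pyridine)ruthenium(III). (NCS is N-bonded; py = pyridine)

Ligands: 1 isothiocyanato (NCS, -1), 2 azido (N3, -1), 3 pyridine (py, neutral). Ligand charge sum = -3.
With Ru in oxidation state +3, the complex ion is [Ru...].

[Ru(N3)2(NCS)(py)3]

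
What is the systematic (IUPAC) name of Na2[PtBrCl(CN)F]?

The 2 sodium counter-ions carry a total charge of +2, so each complex ion is 2−.
Ligand charges: 1×cyano (-1 each), 1×fluoro (-1 each), 1×bromo (-1 each), 1×chloro (-1 each); total -4. So Pt + (-4) = 2−, giving Pt = +2.
The complex ion is anionic, so platinum takes the -ate form platinate(II).

sodium bromochlorocyanofluoroplatinate(II)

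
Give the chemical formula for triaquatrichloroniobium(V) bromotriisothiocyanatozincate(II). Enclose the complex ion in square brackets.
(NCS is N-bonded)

Cation [Nb…]: ligand charges -3, Nb(V) ⇒ ion charge 2+.
Anion [Zn…]: ligand charges -4, Zn(II) ⇒ ion charge 2−.
One 2+ cation balances one 2− anion.

[NbCl3(H2O)3][ZnBr(NCS)3]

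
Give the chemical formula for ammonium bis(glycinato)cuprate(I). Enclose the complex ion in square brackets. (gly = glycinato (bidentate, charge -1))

Ligands: 2 glycinato (gly, -1). Ligand charge sum = -2.
With Cu in oxidation state +1, the complex ion is [Cu...]^1−.
Charge balance with ammonium (+1) requires 1 complex ion per 1 ammonium.

NH4[Cu(gly)2]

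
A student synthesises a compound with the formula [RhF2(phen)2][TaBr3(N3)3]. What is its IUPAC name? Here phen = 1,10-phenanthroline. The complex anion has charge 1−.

difluorobis(1,10-phenanthroline)rhodium(III) triazidotribromotantalate(V)

The complex anion is given as 1−; its ligand charges sum to -6, so Ta = +5.
A 1:1 salt means the cation carries the equal and opposite charge, 1+.
Cation: ligand charges sum to -2; for the ion to be 1+, Rh = +3.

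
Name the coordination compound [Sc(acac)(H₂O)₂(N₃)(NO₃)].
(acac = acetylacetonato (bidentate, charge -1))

(acetylacetonato)diaquaazidonitratoscandium(III)

There is no counter-ion, so the complex is neutral overall.
Ligand charges: 1×azido (-1 each), 2×aqua (neutral), 1×acetylacetonato (-1 each), 1×nitrato (-1 each); total -3. So Sc + (-3) = 0, giving Sc = +3.
Ligands are named alphabetically: acetylacetonato before aqua before azido before nitrato.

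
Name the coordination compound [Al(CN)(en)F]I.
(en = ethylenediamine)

cyano(ethylenediamine)fluoroaluminium(III) iodide

The 1 iodide counter-ion carries a total charge of -1, so each complex ion is 1+.
Ligand charges: 1×cyano (-1 each), 1×fluoro (-1 each), 1×ethylenediamine (neutral); total -2. So Al + (-2) = 1+, giving Al = +3.
Ligands are named alphabetically: cyano before ethylenediamine before fluoro.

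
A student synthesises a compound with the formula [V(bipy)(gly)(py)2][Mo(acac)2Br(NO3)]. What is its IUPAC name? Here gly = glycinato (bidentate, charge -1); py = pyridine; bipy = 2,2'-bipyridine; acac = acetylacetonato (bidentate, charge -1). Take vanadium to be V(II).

Both ions are complex: the cation is named first with the plain metal name, the anion second with the -ate form; each ion's ligands are alphabetised independently.
V is given as +2; the cation's ligand charges sum to -1, so the complex cation is 1+.
A 1:1 salt means the anion carries the equal and opposite charge, 1−.
Anion: ligand charges sum to -4; for the ion to be 1−, Mo = +3.

(2,2'-bipyridine)(glycinato)bis(pyridine)vanadium(II) bis(acetylacetonato)bromonitratomolybdate(III)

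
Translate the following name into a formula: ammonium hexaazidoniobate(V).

NH4[Nb(N3)6]

Ligands: 6 azido (N3, -1). Ligand charge sum = -6.
With Nb in oxidation state +5, the complex ion is [Nb...]^1−.
Charge balance with ammonium (+1) requires 1 complex ion per 1 ammonium.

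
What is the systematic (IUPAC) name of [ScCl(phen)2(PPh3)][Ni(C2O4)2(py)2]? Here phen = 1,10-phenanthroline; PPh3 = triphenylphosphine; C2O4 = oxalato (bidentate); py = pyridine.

chlorobis(1,10-phenanthroline)(triphenylphosphine)scandium(III) dioxalatobis(pyridine)nickelate(II)

Both ions are complex: the cation is named first with the plain metal name, the anion second with the -ate form; each ion's ligands are alphabetised independently.
Scandium is always +3 in its complexes; the cation's ligand charges sum to -1, so the complex cation is 2+.
A 1:1 salt means the anion carries the equal and opposite charge, 2−.
Anion: ligand charges sum to -4; for the ion to be 2−, Ni = +2.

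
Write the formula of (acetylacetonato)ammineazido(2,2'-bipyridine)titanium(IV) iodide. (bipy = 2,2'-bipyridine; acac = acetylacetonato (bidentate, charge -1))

Ligands: 1 azido (N3, -1), 1 2,2'-bipyridine (bipy, neutral), 1 acetylacetonato (acac, -1), 1 ammine (NH3, neutral). Ligand charge sum = -2.
Charge balance with iodide (-1) requires 1 complex ion per 2 iodide.

[Ti(acac)(bipy)(N3)(NH3)]I2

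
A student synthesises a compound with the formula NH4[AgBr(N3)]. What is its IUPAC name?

The 1 ammonium counter-ion carries a total charge of +1, so each complex ion is 1−.
Ligand charges: 1×bromo (-1 each), 1×azido (-1 each); total -2. So Ag + (-2) = 1−, giving Ag = +1.
Ligands are named alphabetically: azido before bromo.
The complex ion is anionic, so silver takes the -ate form argentate(I).

ammonium azidobromoargentate(I)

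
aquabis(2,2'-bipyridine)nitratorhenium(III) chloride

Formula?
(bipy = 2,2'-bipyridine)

Ligands: 1 nitrato (NO3, -1), 1 aqua (H2O, neutral), 2 2,2'-bipyridine (bipy, neutral). Ligand charge sum = -1.
Charge balance with chloride (-1) requires 1 complex ion per 2 chloride.

[Re(bipy)2(H2O)(NO3)]Cl2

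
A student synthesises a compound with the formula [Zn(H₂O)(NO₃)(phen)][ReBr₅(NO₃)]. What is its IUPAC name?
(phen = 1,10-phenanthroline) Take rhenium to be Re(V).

aquanitrato(1,10-phenanthroline)zinc(II) pentabromonitratorhenate(V)

Both ions are complex: the cation is named first with the plain metal name, the anion second with the -ate form; each ion's ligands are alphabetised independently.
Re is given as +5; the anion's ligand charges sum to -6, so the complex anion is 1−.
A 1:1 salt means the cation carries the equal and opposite charge, 1+.
Cation: ligand charges sum to -1; for the ion to be 1+, Zn = +2.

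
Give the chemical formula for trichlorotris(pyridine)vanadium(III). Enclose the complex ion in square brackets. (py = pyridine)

[VCl3(py)3]

Ligands: 3 pyridine (py, neutral), 3 chloro (Cl, -1). Ligand charge sum = -3.
With V in oxidation state +3, the complex ion is [V...].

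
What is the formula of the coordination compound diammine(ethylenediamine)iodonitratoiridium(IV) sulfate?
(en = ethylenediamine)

Ligands: 1 iodo (I, -1), 1 nitrato (NO3, -1), 1 ethylenediamine (en, neutral), 2 ammine (NH3, neutral). Ligand charge sum = -2.
With Ir in oxidation state +4, the complex ion is [Ir...]^2+.
Charge balance with sulfate (-2) requires 1 complex ion per 1 sulfate.

[Ir(en)I(NH3)2(NO3)]SO4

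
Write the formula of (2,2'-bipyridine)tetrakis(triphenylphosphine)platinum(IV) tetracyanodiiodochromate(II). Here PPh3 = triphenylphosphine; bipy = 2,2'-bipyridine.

[Pt(bipy)(PPh3)4][Cr(CN)4I2]

Cation [Pt…]: ligand charges 0, Pt(IV) ⇒ ion charge 4+.
Anion [Cr…]: ligand charges -6, Cr(II) ⇒ ion charge 4−.
One 4+ cation balances one 4− anion.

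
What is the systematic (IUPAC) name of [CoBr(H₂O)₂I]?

There is no counter-ion, so the complex is neutral overall.
Ligand charges: 2×aqua (neutral), 1×iodo (-1 each), 1×bromo (-1 each); total -2. So Co + (-2) = 0, giving Co = +2.
Ligands are named alphabetically: aqua before bromo before iodo.

diaquabromoiodocobalt(II)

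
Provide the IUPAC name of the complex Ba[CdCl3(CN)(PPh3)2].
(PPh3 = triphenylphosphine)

barium trichlorocyanobis(triphenylphosphine)cadmate(II)

The 1 barium counter-ion carries a total charge of +2, so each complex ion is 2−.
Ligand charges: 3×chloro (-1 each), 2×triphenylphosphine (neutral), 1×cyano (-1 each); total -4. So Cd + (-4) = 2−, giving Cd = +2.
Ligands are named alphabetically: chloro before cyano before triphenylphosphine.
The complex ion is anionic, so cadmium takes the -ate form cadmate(II).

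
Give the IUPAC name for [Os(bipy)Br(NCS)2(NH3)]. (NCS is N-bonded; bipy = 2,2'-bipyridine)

ammine(2,2'-bipyridine)bromodiisothiocyanatoosmium(III)

There is no counter-ion, so the complex is neutral overall.
Ligand charges: 1×bromo (-1 each), 1×ammine (neutral), 2×isothiocyanato (-1 each), 1×2,2'-bipyridine (neutral); total -3. So Os + (-3) = 0, giving Os = +3.
Ligands are named alphabetically: ammine before bipyridine before bromo before isothiocyanato.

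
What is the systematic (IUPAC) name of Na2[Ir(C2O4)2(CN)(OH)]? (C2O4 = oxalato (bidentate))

sodium cyanohydroxodioxalatoiridate(IV)

The 2 sodium counter-ions carry a total charge of +2, so each complex ion is 2−.
Ligand charges: 1×cyano (-1 each), 2×oxalato (-2 each), 1×hydroxo (-1 each); total -6. So Ir + (-6) = 2−, giving Ir = +4.
Ligands are named alphabetically: cyano before hydroxo before oxalato.
The complex ion is anionic, so iridium takes the -ate form iridate(IV).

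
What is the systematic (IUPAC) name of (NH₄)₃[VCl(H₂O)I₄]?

The 3 ammonium counter-ions carry a total charge of +3, so each complex ion is 3−.
Ligand charges: 1×aqua (neutral), 4×iodo (-1 each), 1×chloro (-1 each); total -5. So V + (-5) = 3−, giving V = +2.
Ligands are named alphabetically: aqua before chloro before iodo.
The complex ion is anionic, so vanadium takes the -ate form vanadate(II).

ammonium aquachlorotetraiodovanadate(II)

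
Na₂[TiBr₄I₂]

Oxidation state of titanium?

+4

2 sodium outside the brackets (+1 each) → the complex ion is 2−.
Ligand charges: 4×Br = -4; 2×I = -2; sum -6.
Ti + (-6) = 2− ⇒ Ti is +4.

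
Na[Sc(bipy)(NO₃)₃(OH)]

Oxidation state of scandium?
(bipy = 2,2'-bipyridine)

1 sodium outside the brackets (+1 each) → the complex ion is 1−.
Ligand charges: 3×NO3 = -3; 1×OH = -1; 1×bipy neutral; sum -4.
Sc + (-4) = 1− ⇒ Sc is +3.

+3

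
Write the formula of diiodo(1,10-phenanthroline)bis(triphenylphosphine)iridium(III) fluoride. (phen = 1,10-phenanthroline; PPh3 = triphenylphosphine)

[IrI2(phen)(PPh3)2]F

Ligands: 1 1,10-phenanthroline (phen, neutral), 2 triphenylphosphine (PPh3, neutral), 2 iodo (I, -1). Ligand charge sum = -2.
Charge balance with fluoride (-1) requires 1 complex ion per 1 fluoride.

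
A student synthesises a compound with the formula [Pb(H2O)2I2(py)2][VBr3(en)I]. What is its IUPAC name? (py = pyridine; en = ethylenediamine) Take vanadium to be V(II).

V is given as +2; the anion's ligand charges sum to -4, so the complex anion is 2−.
A 1:1 salt means the cation carries the equal and opposite charge, 2+.
Cation: ligand charges sum to -2; for the ion to be 2+, Pb = +4.

diaquadiiodobis(pyridine)lead(IV) tribromo(ethylenediamine)iodovanadate(II)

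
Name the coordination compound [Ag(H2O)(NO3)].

There is no counter-ion, so the complex is neutral overall.
Ligand charges: 1×aqua (neutral), 1×nitrato (-1 each); total -1. So Ag + (-1) = 0, giving Ag = +1.
Ligands are named alphabetically: aqua before nitrato.

aquanitratosilver(I)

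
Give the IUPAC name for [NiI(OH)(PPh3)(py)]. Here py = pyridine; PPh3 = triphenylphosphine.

hydroxoiodo(pyridine)(triphenylphosphine)nickel(II)

There is no counter-ion, so the complex is neutral overall.
Ligand charges: 1×pyridine (neutral), 1×iodo (-1 each), 1×hydroxo (-1 each), 1×triphenylphosphine (neutral); total -2. So Ni + (-2) = 0, giving Ni = +2.
Ligands are named alphabetically: hydroxo before iodo before pyridine before triphenylphosphine.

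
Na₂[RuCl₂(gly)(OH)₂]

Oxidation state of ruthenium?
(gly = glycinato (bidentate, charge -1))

+3

2 sodium outside the brackets (+1 each) → the complex ion is 2−.
Ligand charges: 1×gly = -1; 2×OH = -2; 2×Cl = -2; sum -5.
Ru + (-5) = 2− ⇒ Ru is +3.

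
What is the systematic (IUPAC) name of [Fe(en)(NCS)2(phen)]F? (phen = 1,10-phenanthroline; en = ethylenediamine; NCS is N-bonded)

The 1 fluoride counter-ion carries a total charge of -1, so each complex ion is 1+.
Ligand charges: 1×1,10-phenanthroline (neutral), 1×ethylenediamine (neutral), 2×isothiocyanato (-1 each); total -2. So Fe + (-2) = 1+, giving Fe = +3.
Ligands are named alphabetically: ethylenediamine before isothiocyanato before phenanthroline.

(ethylenediamine)diisothiocyanato(1,10-phenanthroline)iron(III) fluoride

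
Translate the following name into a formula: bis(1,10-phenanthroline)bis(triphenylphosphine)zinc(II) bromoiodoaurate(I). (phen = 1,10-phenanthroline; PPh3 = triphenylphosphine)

[Zn(phen)2(PPh3)2][AuBrI]2

Cation [Zn…]: ligand charges 0, Zn(II) ⇒ ion charge 2+.
Anion [Au…]: ligand charges -2, Au(I) ⇒ ion charge 1−.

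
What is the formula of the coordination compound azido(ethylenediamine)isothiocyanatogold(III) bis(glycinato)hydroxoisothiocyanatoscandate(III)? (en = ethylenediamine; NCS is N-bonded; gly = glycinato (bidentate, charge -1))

Cation [Au…]: ligand charges -2, Au(III) ⇒ ion charge 1+.
Anion [Sc…]: ligand charges -4, Sc(III) ⇒ ion charge 1−.
One 1+ cation balances one 1− anion.

[Au(en)(N3)(NCS)][Sc(gly)2(NCS)(OH)]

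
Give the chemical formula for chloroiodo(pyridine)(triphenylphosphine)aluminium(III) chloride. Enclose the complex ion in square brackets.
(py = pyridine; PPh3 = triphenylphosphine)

Ligands: 1 chloro (Cl, -1), 1 pyridine (py, neutral), 1 triphenylphosphine (PPh3, neutral), 1 iodo (I, -1). Ligand charge sum = -2.
With Al in oxidation state +3, the complex ion is [Al...]^1+.
Charge balance with chloride (-1) requires 1 complex ion per 1 chloride.

[AlClI(PPh3)(py)]Cl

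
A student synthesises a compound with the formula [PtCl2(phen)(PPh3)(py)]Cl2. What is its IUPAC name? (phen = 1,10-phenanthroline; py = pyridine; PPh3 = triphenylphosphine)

dichloro(1,10-phenanthroline)(pyridine)(triphenylphosphine)platinum(IV) chloride

The 2 chloride counter-ions carry a total charge of -2, so each complex ion is 2+.
Ligand charges: 2×chloro (-1 each), 1×1,10-phenanthroline (neutral), 1×pyridine (neutral), 1×triphenylphosphine (neutral); total -2. So Pt + (-2) = 2+, giving Pt = +4.
Ligands are named alphabetically: chloro before phenanthroline before pyridine before triphenylphosphine.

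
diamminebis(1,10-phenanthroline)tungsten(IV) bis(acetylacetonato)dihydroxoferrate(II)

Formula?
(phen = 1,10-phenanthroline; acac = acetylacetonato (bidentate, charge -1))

Cation [W…]: ligand charges 0, W(IV) ⇒ ion charge 4+.
Anion [Fe…]: ligand charges -4, Fe(II) ⇒ ion charge 2−.

[W(NH3)2(phen)2][Fe(acac)2(OH)2]2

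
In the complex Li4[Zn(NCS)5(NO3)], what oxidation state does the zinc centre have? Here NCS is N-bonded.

+2

4 lithium outside the brackets (+1 each) → the complex ion is 4−.
Ligand charges: 5×NCS = -5; 1×NO3 = -1; sum -6.
Zn + (-6) = 4− ⇒ Zn is +2.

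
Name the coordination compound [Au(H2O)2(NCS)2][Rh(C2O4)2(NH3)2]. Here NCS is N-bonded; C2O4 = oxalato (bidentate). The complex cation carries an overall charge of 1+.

Both ions are complex: the cation is named first with the plain metal name, the anion second with the -ate form; each ion's ligands are alphabetised independently.
The complex cation is given as 1+; its ligand charges sum to -2, so Au = +3.
A 1:1 salt means the anion carries the equal and opposite charge, 1−.
Anion: ligand charges sum to -4; for the ion to be 1−, Rh = +3.

diaquadiisothiocyanatogold(III) diamminedioxalatorhodate(III)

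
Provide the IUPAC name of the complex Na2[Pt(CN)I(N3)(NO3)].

The 2 sodium counter-ions carry a total charge of +2, so each complex ion is 2−.
Ligand charges: 1×nitrato (-1 each), 1×azido (-1 each), 1×cyano (-1 each), 1×iodo (-1 each); total -4. So Pt + (-4) = 2−, giving Pt = +2.
Ligands are named alphabetically: azido before cyano before iodo before nitrato.
The complex ion is anionic, so platinum takes the -ate form platinate(II).

sodium azidocyanoiodonitratoplatinate(II)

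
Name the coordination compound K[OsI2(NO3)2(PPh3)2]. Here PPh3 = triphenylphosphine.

The 1 potassium counter-ion carries a total charge of +1, so each complex ion is 1−.
Ligand charges: 2×triphenylphosphine (neutral), 2×iodo (-1 each), 2×nitrato (-1 each); total -4. So Os + (-4) = 1−, giving Os = +3.
The complex ion is anionic, so osmium takes the -ate form osmate(III).

potassium diiododinitratobis(triphenylphosphine)osmate(III)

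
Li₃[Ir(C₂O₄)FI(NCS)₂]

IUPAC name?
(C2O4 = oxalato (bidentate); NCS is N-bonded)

lithium fluoroiododiisothiocyanatooxalatoiridate(III)

The 3 lithium counter-ions carry a total charge of +3, so each complex ion is 3−.
Ligand charges: 1×oxalato (-2 each), 2×isothiocyanato (-1 each), 1×iodo (-1 each), 1×fluoro (-1 each); total -6. So Ir + (-6) = 3−, giving Ir = +3.
Ligands are named alphabetically: fluoro before iodo before isothiocyanato before oxalato.
The complex ion is anionic, so iridium takes the -ate form iridate(III).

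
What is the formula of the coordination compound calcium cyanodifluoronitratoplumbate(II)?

Ligands: 1 cyano (CN, -1), 1 nitrato (NO3, -1), 2 fluoro (F, -1). Ligand charge sum = -4.
With Pb in oxidation state +2, the complex ion is [Pb...]^2−.
Charge balance with calcium (+2) requires 1 complex ion per 1 calcium.

Ca[Pb(CN)F2(NO3)]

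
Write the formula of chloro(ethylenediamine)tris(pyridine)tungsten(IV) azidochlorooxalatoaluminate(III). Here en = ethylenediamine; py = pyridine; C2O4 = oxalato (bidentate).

[WCl(en)(py)3][Al(C2O4)Cl(N3)]3

Cation [W…]: ligand charges -1, W(IV) ⇒ ion charge 3+.
Anion [Al…]: ligand charges -4, Al(III) ⇒ ion charge 1−.
One 3+ cation requires 3 of the 1− anion.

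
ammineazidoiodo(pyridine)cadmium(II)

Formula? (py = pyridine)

[CdI(N3)(NH3)(py)]

Ligands: 1 ammine (NH3, neutral), 1 pyridine (py, neutral), 1 iodo (I, -1), 1 azido (N3, -1). Ligand charge sum = -2.
With Cd in oxidation state +2, the complex ion is [Cd...].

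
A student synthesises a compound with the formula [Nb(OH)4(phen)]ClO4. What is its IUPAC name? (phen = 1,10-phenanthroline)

The 1 perchlorate counter-ion carries a total charge of -1, so each complex ion is 1+.
Ligand charges: 4×hydroxo (-1 each), 1×1,10-phenanthroline (neutral); total -4. So Nb + (-4) = 1+, giving Nb = +5.
Ligands are named alphabetically: hydroxo before phenanthroline.

tetrahydroxo(1,10-phenanthroline)niobium(V) perchlorate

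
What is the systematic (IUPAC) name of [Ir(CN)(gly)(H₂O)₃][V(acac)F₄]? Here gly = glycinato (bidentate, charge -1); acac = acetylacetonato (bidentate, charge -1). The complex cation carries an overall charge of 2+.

triaquacyano(glycinato)iridium(IV) (acetylacetonato)tetrafluorovanadate(III)

Both ions are complex: the cation is named first with the plain metal name, the anion second with the -ate form; each ion's ligands are alphabetised independently.
The complex cation is given as 2+; its ligand charges sum to -2, so Ir = +4.
A 1:1 salt means the anion carries the equal and opposite charge, 2−.
Anion: ligand charges sum to -5; for the ion to be 2−, V = +3.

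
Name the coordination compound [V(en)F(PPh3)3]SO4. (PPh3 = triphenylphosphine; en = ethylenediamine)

(ethylenediamine)fluorotris(triphenylphosphine)vanadium(III) sulfate

The 1 sulfate counter-ion carries a total charge of -2, so each complex ion is 2+.
Ligand charges: 1×fluoro (-1 each), 3×triphenylphosphine (neutral), 1×ethylenediamine (neutral); total -1. So V + (-1) = 2+, giving V = +3.
Ligands are named alphabetically: ethylenediamine before fluoro before triphenylphosphine.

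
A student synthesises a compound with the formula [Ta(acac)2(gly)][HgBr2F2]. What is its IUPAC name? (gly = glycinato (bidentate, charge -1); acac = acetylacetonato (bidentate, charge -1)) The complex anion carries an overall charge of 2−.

The complex anion is given as 2−; its ligand charges sum to -4, so Hg = +2.
A 1:1 salt means the cation carries the equal and opposite charge, 2+.
Cation: ligand charges sum to -3; for the ion to be 2+, Ta = +5.

bis(acetylacetonato)(glycinato)tantalum(V) dibromodifluoromercurate(II)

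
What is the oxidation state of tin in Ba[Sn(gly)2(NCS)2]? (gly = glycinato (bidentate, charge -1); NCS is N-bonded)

1 barium outside the brackets (+2 each) → the complex ion is 2−.
Ligand charges: 2×gly = -2; 2×NCS = -2; sum -4.
Sn + (-4) = 2− ⇒ Sn is +2.

+2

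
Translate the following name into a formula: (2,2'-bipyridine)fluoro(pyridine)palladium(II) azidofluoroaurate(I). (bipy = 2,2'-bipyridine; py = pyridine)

Cation [Pd…]: ligand charges -1, Pd(II) ⇒ ion charge 1+.
Anion [Au…]: ligand charges -2, Au(I) ⇒ ion charge 1−.

[Pd(bipy)F(py)][AuF(N3)]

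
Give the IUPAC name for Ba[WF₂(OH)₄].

The 1 barium counter-ion carries a total charge of +2, so each complex ion is 2−.
Ligand charges: 2×fluoro (-1 each), 4×hydroxo (-1 each); total -6. So W + (-6) = 2−, giving W = +4.
The complex ion is anionic, so tungsten takes the -ate form tungstate(IV).

barium difluorotetrahydroxotungstate(IV)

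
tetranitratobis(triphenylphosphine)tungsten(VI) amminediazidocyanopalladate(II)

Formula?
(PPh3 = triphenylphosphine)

[W(NO3)4(PPh3)2][Pd(CN)(N3)2(NH3)]2

Cation [W…]: ligand charges -4, W(VI) ⇒ ion charge 2+.
Anion [Pd…]: ligand charges -3, Pd(II) ⇒ ion charge 1−.
One 2+ cation requires 2 of the 1− anion.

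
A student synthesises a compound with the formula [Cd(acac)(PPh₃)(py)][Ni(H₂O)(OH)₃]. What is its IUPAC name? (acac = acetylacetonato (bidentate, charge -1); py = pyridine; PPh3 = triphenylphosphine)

Cadmium is always +2 in its complexes; the cation's ligand charges sum to -1, so the complex cation is 1+.
A 1:1 salt means the anion carries the equal and opposite charge, 1−.
Anion: ligand charges sum to -3; for the ion to be 1−, Ni = +2.

(acetylacetonato)(pyridine)(triphenylphosphine)cadmium(II) aquatrihydroxonickelate(II)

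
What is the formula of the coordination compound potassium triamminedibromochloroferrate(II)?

K[FeBr2Cl(NH3)3]

Ligands: 2 bromo (Br, -1), 1 chloro (Cl, -1), 3 ammine (NH3, neutral). Ligand charge sum = -3.
Charge balance with potassium (+1) requires 1 complex ion per 1 potassium.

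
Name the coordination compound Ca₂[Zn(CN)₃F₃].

calcium tricyanotrifluorozincate(II)

The 2 calcium counter-ions carry a total charge of +4, so each complex ion is 4−.
Ligand charges: 3×cyano (-1 each), 3×fluoro (-1 each); total -6. So Zn + (-6) = 4−, giving Zn = +2.
Ligands are named alphabetically: cyano before fluoro.
The complex ion is anionic, so zinc takes the -ate form zincate(II).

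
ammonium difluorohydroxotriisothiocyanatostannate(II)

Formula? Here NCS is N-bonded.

Ligands: 2 fluoro (F, -1), 1 hydroxo (OH, -1), 3 isothiocyanato (NCS, -1). Ligand charge sum = -6.
With Sn in oxidation state +2, the complex ion is [Sn...]^4−.
Charge balance with ammonium (+1) requires 1 complex ion per 4 ammonium.

(NH4)4[SnF2(NCS)3(OH)]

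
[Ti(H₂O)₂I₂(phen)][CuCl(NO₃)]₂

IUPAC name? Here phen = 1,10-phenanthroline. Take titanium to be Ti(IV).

Both ions are complex: the cation is named first with the plain metal name, the anion second with the -ate form; each ion's ligands are alphabetised independently.
Ti is given as +4; the cation's ligand charges sum to -2, so the complex cation is 2+.
With 2 anions per cation, each anion must be 2/2 = 1−.
Anion: ligand charges sum to -2; for the ion to be 1−, Cu = +1.

diaquadiiodo(1,10-phenanthroline)titanium(IV) chloronitratocuprate(I)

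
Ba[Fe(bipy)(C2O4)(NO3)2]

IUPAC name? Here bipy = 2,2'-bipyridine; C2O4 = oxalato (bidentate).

barium (2,2'-bipyridine)dinitratooxalatoferrate(II)

The 1 barium counter-ion carries a total charge of +2, so each complex ion is 2−.
Ligand charges: 1×2,2'-bipyridine (neutral), 2×nitrato (-1 each), 1×oxalato (-2 each); total -4. So Fe + (-4) = 2−, giving Fe = +2.
Ligands are named alphabetically: bipyridine before nitrato before oxalato.
The complex ion is anionic, so iron takes the -ate form ferrate(II).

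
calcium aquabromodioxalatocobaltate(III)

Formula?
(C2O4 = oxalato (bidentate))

Ca[CoBr(C2O4)2(H2O)]

Ligands: 1 aqua (H2O, neutral), 2 oxalato (C2O4, -2), 1 bromo (Br, -1). Ligand charge sum = -5.
Charge balance with calcium (+2) requires 1 complex ion per 1 calcium.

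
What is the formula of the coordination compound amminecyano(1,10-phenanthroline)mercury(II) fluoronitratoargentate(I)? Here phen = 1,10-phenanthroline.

Cation [Hg…]: ligand charges -1, Hg(II) ⇒ ion charge 1+.
Anion [Ag…]: ligand charges -2, Ag(I) ⇒ ion charge 1−.
One 1+ cation balances one 1− anion.

[Hg(CN)(NH3)(phen)][AgF(NO3)]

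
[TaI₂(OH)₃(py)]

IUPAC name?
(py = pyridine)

There is no counter-ion, so the complex is neutral overall.
Ligand charges: 3×hydroxo (-1 each), 1×pyridine (neutral), 2×iodo (-1 each); total -5. So Ta + (-5) = 0, giving Ta = +5.
Ligands are named alphabetically: hydroxo before iodo before pyridine.

trihydroxodiiodo(pyridine)tantalum(V)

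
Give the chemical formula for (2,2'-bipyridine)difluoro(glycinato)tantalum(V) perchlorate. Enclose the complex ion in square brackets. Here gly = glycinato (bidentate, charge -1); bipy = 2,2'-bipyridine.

[Ta(bipy)F2(gly)](ClO4)2

Ligands: 2 fluoro (F, -1), 1 glycinato (gly, -1), 1 2,2'-bipyridine (bipy, neutral). Ligand charge sum = -3.
With Ta in oxidation state +5, the complex ion is [Ta...]^2+.
Charge balance with perchlorate (-1) requires 1 complex ion per 2 perchlorate.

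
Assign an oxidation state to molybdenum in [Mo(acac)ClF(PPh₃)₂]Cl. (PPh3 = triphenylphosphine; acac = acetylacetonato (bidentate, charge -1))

+4

1 chloride outside the brackets (-1 each) → the complex ion is 1+.
Ligand charges: 1×F = -1; 1×Cl = -1; 2×PPh3 neutral; 1×acac = -1; sum -3.
Mo + (-3) = 1+ ⇒ Mo is +4.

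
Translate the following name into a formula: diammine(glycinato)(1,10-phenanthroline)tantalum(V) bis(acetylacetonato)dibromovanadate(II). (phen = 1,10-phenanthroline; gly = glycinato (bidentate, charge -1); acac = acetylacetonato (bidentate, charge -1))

Cation [Ta…]: ligand charges -1, Ta(V) ⇒ ion charge 4+.
Anion [V…]: ligand charges -4, V(II) ⇒ ion charge 2−.
One 4+ cation requires 2 of the 2− anion.

[Ta(gly)(NH3)2(phen)][V(acac)2Br2]2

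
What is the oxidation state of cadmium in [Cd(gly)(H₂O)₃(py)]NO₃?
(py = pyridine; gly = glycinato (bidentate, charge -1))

+2

1 nitrate outside the brackets (-1 each) → the complex ion is 1+.
Ligand charges: 1×py neutral; 1×gly = -1; 3×H2O neutral; sum -1.
Cd + (-1) = 1+ ⇒ Cd is +2.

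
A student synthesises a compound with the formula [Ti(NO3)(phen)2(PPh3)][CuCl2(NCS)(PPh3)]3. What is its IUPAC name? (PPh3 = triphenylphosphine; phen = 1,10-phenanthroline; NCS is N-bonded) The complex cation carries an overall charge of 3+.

nitratobis(1,10-phenanthroline)(triphenylphosphine)titanium(IV) dichloroisothiocyanato(triphenylphosphine)cuprate(II)

Both ions are complex: the cation is named first with the plain metal name, the anion second with the -ate form; each ion's ligands are alphabetised independently.
The complex cation is given as 3+; its ligand charges sum to -1, so Ti = +4.
With 3 anions per cation, each anion must be 3/3 = 1−.
Anion: ligand charges sum to -3; for the ion to be 1−, Cu = +2.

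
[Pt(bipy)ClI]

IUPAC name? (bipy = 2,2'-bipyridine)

(2,2'-bipyridine)chloroiodoplatinum(II)

There is no counter-ion, so the complex is neutral overall.
Ligand charges: 1×2,2'-bipyridine (neutral), 1×iodo (-1 each), 1×chloro (-1 each); total -2. So Pt + (-2) = 0, giving Pt = +2.
Ligands are named alphabetically: bipyridine before chloro before iodo.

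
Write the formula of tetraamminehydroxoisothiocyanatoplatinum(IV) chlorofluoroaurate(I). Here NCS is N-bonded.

Cation [Pt…]: ligand charges -2, Pt(IV) ⇒ ion charge 2+.
Anion [Au…]: ligand charges -2, Au(I) ⇒ ion charge 1−.

[Pt(NCS)(NH3)4(OH)][AuClF]2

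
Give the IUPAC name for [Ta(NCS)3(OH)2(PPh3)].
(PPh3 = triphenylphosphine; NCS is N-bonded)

dihydroxotriisothiocyanato(triphenylphosphine)tantalum(V)

There is no counter-ion, so the complex is neutral overall.
Ligand charges: 2×hydroxo (-1 each), 1×triphenylphosphine (neutral), 3×isothiocyanato (-1 each); total -5. So Ta + (-5) = 0, giving Ta = +5.
Ligands are named alphabetically: hydroxo before isothiocyanato before triphenylphosphine.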